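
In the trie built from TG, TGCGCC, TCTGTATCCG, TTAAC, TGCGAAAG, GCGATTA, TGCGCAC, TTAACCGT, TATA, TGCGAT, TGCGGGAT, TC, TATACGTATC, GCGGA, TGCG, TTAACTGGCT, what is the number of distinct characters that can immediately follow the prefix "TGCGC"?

2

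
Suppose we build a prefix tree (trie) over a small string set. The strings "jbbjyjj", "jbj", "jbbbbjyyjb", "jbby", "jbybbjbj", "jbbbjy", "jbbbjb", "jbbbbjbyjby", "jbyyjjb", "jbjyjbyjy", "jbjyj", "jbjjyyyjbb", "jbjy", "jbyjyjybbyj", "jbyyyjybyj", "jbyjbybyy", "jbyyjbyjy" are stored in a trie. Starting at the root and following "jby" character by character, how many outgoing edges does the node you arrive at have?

The children of the "jby" node are the distinct next characters among strings starting with "jby".
Distinct next characters after "jby": b, j, y.
That node has 3 child edges.

3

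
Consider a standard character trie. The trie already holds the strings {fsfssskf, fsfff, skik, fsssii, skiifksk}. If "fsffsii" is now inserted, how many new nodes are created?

3

The longest prefix of "fsffsii" already in the trie is "fsff" (length 4).
Each of the 3 remaining characters creates one node.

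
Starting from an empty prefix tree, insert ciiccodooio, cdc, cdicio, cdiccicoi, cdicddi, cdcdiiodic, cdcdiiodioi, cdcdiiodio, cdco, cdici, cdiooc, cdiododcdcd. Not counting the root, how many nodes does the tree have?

Count nodes per top-level branch (shared prefixes stored once):
  'c'-branch (cdc, cdcdiiodic, cdcdiiodio, cdcdiiodioi, cdco, cdiccicoi, cdicddi, cdici, cdicio, cdiododcdcd, cdiooc, ciiccodooio): 45 nodes
Sum: 45

45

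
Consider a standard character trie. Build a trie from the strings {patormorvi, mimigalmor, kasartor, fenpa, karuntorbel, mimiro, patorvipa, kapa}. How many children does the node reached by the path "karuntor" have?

Follow the path "karuntor" to its node, then look at its outgoing edges.
Distinct next characters after "karuntor": b.
That node has 1 child edge.

1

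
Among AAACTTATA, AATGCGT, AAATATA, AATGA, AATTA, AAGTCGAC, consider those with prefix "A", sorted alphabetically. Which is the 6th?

DFS of the "A" subtree visits, in order: "AAACTTATA", "AAATATA", "AAGTCGAC", "AATGA", "AATGCGT", "AATTA"
The 6th is AATTA.

AATTA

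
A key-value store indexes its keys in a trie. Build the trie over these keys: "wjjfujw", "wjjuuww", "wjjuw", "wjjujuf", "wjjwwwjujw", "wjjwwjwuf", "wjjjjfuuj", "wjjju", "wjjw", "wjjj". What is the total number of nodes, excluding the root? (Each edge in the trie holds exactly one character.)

33

Trace insertions, counting only characters that open a new branch:
  "wjjfujw" → 7 new (w, j, j, f, u, j, w)
  "wjjuuww" → prefix "wjj" already present; 4 new (u, u, w, w)
  "wjjuw" → prefix "wjju" already present; 1 new (w)
  "wjjujuf" → prefix "wjju" already present; 3 new (j, u, f)
  "wjjwwwjujw" → prefix "wjj" already present; 7 new (w, w, w, j, u, j, w)
  "wjjwwjwuf" → prefix "wjjww" already present; 4 new (j, w, u, f)
  "wjjjjfuuj" → prefix "wjj" already present; 6 new (j, j, f, u, u, j)
  "wjjju" → prefix "wjjj" already present; 1 new (u)
  "wjjw" → prefix "wjjw" already present; 0 new (none)
  "wjjj" → prefix "wjjj" already present; 0 new (none)
Total nodes = 7 + 4 + 1 + 3 + 7 + 4 + 6 + 1 + 0 + 0 = 33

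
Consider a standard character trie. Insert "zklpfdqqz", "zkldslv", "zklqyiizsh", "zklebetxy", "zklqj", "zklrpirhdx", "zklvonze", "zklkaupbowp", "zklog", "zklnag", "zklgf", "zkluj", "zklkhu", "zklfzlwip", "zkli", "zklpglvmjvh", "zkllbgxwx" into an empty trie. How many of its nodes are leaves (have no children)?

17

A leaf is a node with no children — equivalently, the end of a word that is not a proper prefix of any other stored word.
Those words: "zkldslv", "zklebetxy", "zklfzlwip", "zklgf", "zkli", "zklkaupbowp", "zklkhu", "zkllbgxwx", "zklnag", "zklog", "zklpfdqqz", "zklpglvmjvh", "zklqj", "zklqyiizsh", "zklrpirhdx", "zkluj", "zklvonze"
Leaf count: 17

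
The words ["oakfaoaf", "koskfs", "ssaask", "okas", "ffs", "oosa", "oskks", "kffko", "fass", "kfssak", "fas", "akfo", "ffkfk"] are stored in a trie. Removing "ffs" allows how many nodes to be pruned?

A node on "ffs"'s path can go only if nothing else ends at it or branches off below it.
The suffix "s" (1 node) is used only by "ffs"; the node for "ff" still has the child "k", so pruning stops there.
Nodes removed: 1

1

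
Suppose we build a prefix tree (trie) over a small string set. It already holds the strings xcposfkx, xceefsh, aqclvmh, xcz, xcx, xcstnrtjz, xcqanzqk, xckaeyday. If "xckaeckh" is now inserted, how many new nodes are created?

Walking "xckaeckh" from the root, the first 5 characters ("xckae") follow existing edges; "c" is the first miss.
New nodes needed: |"xckaeckh"| − 5 = 8 − 5 = 3.

3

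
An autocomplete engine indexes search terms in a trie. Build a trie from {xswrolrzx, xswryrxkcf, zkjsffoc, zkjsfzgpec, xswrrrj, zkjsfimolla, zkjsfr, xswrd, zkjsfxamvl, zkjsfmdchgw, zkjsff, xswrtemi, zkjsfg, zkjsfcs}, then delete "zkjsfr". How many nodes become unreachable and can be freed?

A node on "zkjsfr"'s path can go only if nothing else ends at it or branches off below it.
The suffix "r" (1 node) is used only by "zkjsfr"; the node for "zkjsf" still has the child "f", so pruning stops there.
Nodes removed: 1

1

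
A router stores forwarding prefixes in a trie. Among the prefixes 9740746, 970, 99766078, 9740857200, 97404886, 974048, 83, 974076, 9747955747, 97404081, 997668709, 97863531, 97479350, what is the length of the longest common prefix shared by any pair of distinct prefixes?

6

Equivalently: take the maximum, over all pairs, of their longest common prefix length.
e.g. "974048" and "97404886" share the prefix "974048" of length 6; no pair shares a longer one.
Longest shared-prefix length: 6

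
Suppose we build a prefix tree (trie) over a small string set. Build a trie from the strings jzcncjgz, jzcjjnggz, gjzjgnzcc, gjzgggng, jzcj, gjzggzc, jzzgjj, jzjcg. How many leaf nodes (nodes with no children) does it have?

7

Leaves are exactly the stored words that no other stored word extends.
Those words: "gjzgggng", "gjzggzc", "gjzjgnzcc", "jzcjjnggz", "jzcncjgz", "jzjcg", "jzzgjj"
Leaf count: 7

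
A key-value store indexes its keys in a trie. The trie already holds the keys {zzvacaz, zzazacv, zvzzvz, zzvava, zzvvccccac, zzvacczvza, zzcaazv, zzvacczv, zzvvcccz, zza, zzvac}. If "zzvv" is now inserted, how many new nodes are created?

Every character of "zzvv" already lies on an existing path (it is a prefix of some stored word).
No new nodes are needed: 0.

0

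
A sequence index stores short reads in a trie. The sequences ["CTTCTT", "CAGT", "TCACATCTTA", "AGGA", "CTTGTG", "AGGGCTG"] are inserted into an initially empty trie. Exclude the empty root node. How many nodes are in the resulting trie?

30

For each word, the new-node count is its length minus the longest prefix already in the trie:
  "CTTCTT" → 6 new (C, T, T, C, T, T)
  "CAGT" → prefix "C" already present; 3 new (A, G, T)
  "TCACATCTTA" → 10 new (T, C, A, C, A, T, C, T, T, A)
  "AGGA" → 4 new (A, G, G, A)
  "CTTGTG" → prefix "CTT" already present; 3 new (G, T, G)
  "AGGGCTG" → prefix "AGG" already present; 4 new (G, C, T, G)
Total nodes = 6 + 3 + 10 + 4 + 3 + 4 = 30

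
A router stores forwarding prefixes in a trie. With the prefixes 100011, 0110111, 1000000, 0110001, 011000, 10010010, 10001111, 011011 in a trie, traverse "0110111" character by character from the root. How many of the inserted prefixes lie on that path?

Walk "0110111" from the root; an end-of-word marker is hit whenever a stored word is a prefix of "0110111".
Prefixes of the query that are stored words: "011011", "0110111"
Count: 2

2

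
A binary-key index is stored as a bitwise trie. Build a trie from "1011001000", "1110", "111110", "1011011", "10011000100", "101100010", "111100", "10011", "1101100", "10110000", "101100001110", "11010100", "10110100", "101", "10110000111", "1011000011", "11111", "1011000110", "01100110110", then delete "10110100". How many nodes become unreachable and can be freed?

2

Walk "10110100" from the leaf back toward the root, removing each node that no remaining word uses.
The suffix "00" (2 nodes) is used only by "10110100"; the node for "101101" still has the child "1", so pruning stops there.
Nodes removed: 2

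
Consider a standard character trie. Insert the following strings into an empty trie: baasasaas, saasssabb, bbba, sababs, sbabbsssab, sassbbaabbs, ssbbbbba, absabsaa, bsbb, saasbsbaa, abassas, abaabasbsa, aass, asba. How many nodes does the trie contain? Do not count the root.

84

Count nodes per top-level branch (shared prefixes stored once):
  'a'-branch (aass, abaabasbsa, abassas, absabsaa, asba): 26 nodes
  'b'-branch (baasasaas, bbba, bsbb): 15 nodes
  's'-branch (saasbsbaa, saasssabb, sababs, sassbbaabbs, sbabbsssab, ssbbbbba): 43 nodes
Sum: 84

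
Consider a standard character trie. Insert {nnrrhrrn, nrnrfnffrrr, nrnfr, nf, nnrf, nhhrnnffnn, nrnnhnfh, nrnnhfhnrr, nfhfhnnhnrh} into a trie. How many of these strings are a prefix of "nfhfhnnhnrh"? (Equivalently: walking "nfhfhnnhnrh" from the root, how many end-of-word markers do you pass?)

Walk "nfhfhnnhnrh" from the root; an end-of-word marker is hit whenever a stored word is a prefix of "nfhfhnnhnrh".
Prefixes of the query that are stored words: "nf", "nfhfhnnhnrh"
Count: 2

2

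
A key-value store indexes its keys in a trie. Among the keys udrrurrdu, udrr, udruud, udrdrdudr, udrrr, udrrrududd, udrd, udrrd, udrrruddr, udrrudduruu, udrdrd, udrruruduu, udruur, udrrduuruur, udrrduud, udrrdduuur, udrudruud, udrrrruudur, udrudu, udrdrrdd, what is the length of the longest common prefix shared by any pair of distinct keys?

7

Look for the deepest trie node that still has at least two words in its subtree.
e.g. "udrrduud" and "udrrduuruur" share the prefix "udrrduu" of length 7; no pair shares a longer one.
Longest shared-prefix length: 7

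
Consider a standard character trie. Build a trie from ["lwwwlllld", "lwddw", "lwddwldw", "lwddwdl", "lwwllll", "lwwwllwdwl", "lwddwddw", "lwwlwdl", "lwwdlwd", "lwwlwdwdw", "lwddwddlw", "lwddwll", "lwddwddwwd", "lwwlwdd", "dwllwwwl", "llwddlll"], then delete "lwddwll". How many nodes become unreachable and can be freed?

1

A node on "lwddwll"'s path can go only if nothing else ends at it or branches off below it.
The suffix "l" (1 node) is used only by "lwddwll"; the node for "lwddwl" still has the child "d", so pruning stops there.
Nodes removed: 1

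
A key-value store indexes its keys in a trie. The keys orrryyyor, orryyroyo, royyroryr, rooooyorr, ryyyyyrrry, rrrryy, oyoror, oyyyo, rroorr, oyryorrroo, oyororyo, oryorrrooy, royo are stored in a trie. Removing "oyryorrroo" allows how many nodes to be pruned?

A node on "oyryorrroo"'s path can go only if nothing else ends at it or branches off below it.
The suffix "ryorrroo" (8 nodes) is used only by "oyryorrroo"; the node for "oy" still has the child "o", so pruning stops there.
Nodes removed: 8

8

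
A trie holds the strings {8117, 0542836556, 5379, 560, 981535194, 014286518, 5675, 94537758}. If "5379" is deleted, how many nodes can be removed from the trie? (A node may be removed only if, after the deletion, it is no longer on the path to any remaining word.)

A node on "5379"'s path can go only if nothing else ends at it or branches off below it.
The suffix "379" (3 nodes) is used only by "5379"; the node for "5" still has the child "6", so pruning stops there.
Nodes removed: 3

3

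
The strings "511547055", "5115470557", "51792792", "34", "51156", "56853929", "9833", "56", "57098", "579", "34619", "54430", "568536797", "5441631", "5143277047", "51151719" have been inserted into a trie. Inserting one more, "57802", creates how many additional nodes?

Walking "57802" from the root, the first 2 characters ("57") follow existing edges; "8" is the first miss.
New nodes needed: |"57802"| − 2 = 5 − 2 = 3.

3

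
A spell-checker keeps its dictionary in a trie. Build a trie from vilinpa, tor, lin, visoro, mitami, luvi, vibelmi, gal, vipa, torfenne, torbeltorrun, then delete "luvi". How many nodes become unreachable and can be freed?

After clearing the end-marker at "luvi", prune upward until reaching a node still needed by another word.
The suffix "uvi" (3 nodes) is used only by "luvi"; the node for "l" still has the child "i", so pruning stops there.
Nodes removed: 3

3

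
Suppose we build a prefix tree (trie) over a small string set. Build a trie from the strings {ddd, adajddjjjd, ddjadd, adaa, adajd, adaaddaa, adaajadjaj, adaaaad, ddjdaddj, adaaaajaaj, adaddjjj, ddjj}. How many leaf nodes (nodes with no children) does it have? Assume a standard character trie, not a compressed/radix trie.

10

A leaf is a node with no children — equivalently, the end of a word that is not a proper prefix of any other stored word.
Those words: "adaaaad", "adaaaajaaj", "adaaddaa", "adaajadjaj", "adaddjjj", "adajddjjjd", "ddd", "ddjadd", "ddjdaddj", "ddjj"
Leaf count: 10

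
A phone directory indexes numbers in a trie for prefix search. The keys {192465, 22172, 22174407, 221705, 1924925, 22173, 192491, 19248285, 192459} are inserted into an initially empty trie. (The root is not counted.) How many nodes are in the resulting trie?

For each word, the new-node count is its length minus the longest prefix already in the trie:
  "192465" → 6 new (1, 9, 2, 4, 6, 5)
  "22172" → 5 new (2, 2, 1, 7, 2)
  "22174407" → prefix "2217" already present; 4 new (4, 4, 0, 7)
  "221705" → prefix "2217" already present; 2 new (0, 5)
  "1924925" → prefix "1924" already present; 3 new (9, 2, 5)
  "22173" → prefix "2217" already present; 1 new (3)
  "192491" → prefix "19249" already present; 1 new (1)
  "19248285" → prefix "1924" already present; 4 new (8, 2, 8, 5)
  "192459" → prefix "1924" already present; 2 new (5, 9)
Total nodes = 6 + 5 + 4 + 2 + 3 + 1 + 1 + 4 + 2 = 28

28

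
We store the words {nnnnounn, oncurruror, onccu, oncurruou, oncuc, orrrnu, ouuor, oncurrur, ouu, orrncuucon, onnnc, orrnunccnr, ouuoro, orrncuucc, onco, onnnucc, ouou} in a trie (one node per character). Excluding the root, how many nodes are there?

56

Trace insertions, counting only characters that open a new branch:
  "nnnnounn" → 8 new (n, n, n, n, o, u, n, n)
  "oncurruror" → 10 new (o, n, c, u, r, r, u, r, o, r)
  "onccu" → prefix "onc" already present; 2 new (c, u)
  "oncurruou" → prefix "oncurru" already present; 2 new (o, u)
  "oncuc" → prefix "oncu" already present; 1 new (c)
  "orrrnu" → prefix "o" already present; 5 new (r, r, r, n, u)
  "ouuor" → prefix "o" already present; 4 new (u, u, o, r)
  "oncurrur" → prefix "oncurrur" already present; 0 new (none)
  "ouu" → prefix "ouu" already present; 0 new (none)
  "orrncuucon" → prefix "orr" already present; 7 new (n, c, u, u, c, o, n)
  "onnnc" → prefix "on" already present; 3 new (n, n, c)
  "orrnunccnr" → prefix "orrn" already present; 6 new (u, n, c, c, n, r)
  "ouuoro" → prefix "ouuor" already present; 1 new (o)
  "orrncuucc" → prefix "orrncuuc" already present; 1 new (c)
  "onco" → prefix "onc" already present; 1 new (o)
  "onnnucc" → prefix "onnn" already present; 3 new (u, c, c)
  "ouou" → prefix "ou" already present; 2 new (o, u)
Total nodes = 8 + 10 + 2 + 2 + 1 + 5 + 4 + 0 + 0 + 7 + 3 + 6 + 1 + 1 + 1 + 3 + 2 = 56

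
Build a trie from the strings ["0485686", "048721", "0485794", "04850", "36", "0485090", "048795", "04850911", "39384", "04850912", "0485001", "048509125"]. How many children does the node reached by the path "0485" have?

3

Follow the path "0485" to its node, then look at its outgoing edges.
Distinct next characters after "0485": 0, 6, 7.
That node has 3 child edges.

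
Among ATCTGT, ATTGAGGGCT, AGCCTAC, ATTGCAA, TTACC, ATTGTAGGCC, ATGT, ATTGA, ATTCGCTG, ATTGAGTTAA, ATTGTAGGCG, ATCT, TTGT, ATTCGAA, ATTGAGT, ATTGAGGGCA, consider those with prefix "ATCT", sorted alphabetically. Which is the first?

Filter for "ATCT…" and sort: "ATCT", "ATCTGT"
The 1st is ATCT.

ATCT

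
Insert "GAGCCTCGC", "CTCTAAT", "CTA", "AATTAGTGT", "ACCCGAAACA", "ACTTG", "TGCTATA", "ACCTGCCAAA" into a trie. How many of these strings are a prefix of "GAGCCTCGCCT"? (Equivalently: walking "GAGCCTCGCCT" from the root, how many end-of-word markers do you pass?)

Walk "GAGCCTCGCCT" from the root; an end-of-word marker is hit whenever a stored word is a prefix of "GAGCCTCGCCT".
Prefixes of the query that are stored words: "GAGCCTCGC"
Count: 1

1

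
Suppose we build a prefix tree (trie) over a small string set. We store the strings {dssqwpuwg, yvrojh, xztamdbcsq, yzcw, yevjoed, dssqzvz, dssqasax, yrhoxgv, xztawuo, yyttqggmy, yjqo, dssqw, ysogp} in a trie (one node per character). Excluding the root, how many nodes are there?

65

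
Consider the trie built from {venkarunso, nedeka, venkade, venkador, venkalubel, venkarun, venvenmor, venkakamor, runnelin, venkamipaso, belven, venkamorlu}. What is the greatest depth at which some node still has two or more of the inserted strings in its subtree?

8

Equivalently: take the maximum, over all pairs, of their longest common prefix length.
"venkarun" and "venkarunso" agree on "venkarun" (8 characters) before diverging; nothing deeper is shared.
Longest shared-prefix length: 8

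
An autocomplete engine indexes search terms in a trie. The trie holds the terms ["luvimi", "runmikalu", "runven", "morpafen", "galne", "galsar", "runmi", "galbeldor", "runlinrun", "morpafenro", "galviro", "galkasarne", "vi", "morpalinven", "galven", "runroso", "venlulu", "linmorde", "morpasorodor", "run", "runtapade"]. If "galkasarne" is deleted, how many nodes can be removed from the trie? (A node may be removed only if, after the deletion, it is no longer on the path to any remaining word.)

Walk "galkasarne" from the leaf back toward the root, removing each node that no remaining word uses.
The suffix "kasarne" (7 nodes) is used only by "galkasarne"; the node for "gal" still has the child "n", so pruning stops there.
Nodes removed: 7

7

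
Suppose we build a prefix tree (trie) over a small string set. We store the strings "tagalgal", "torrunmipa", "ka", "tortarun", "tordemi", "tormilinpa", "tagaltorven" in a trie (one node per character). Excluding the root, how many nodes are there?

41

Trace insertions, counting only characters that open a new branch:
  "tagalgal" → 8 new (t, a, g, a, l, g, a, l)
  "torrunmipa" → prefix "t" already present; 9 new (o, r, r, u, n, m, i, p, a)
  "ka" → 2 new (k, a)
  "tortarun" → prefix "tor" already present; 5 new (t, a, r, u, n)
  "tordemi" → prefix "tor" already present; 4 new (d, e, m, i)
  "tormilinpa" → prefix "tor" already present; 7 new (m, i, l, i, n, p, a)
  "tagaltorven" → prefix "tagal" already present; 6 new (t, o, r, v, e, n)
Total nodes = 8 + 9 + 2 + 5 + 4 + 7 + 6 = 41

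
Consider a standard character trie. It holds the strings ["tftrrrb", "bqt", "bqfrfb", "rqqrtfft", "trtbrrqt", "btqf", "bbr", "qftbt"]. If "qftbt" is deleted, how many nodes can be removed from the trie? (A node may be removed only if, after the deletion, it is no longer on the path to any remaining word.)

Walk "qftbt" from the leaf back toward the root, removing each node that no remaining word uses.
No other word shares any prefix with "qftbt", so all 5 of its nodes go.
Nodes removed: 5

5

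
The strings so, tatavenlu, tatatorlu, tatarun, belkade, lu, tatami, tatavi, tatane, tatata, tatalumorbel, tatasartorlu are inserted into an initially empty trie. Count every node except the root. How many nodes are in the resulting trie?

Trace insertions, counting only characters that open a new branch:
  "so" → 2 new (s, o)
  "tatavenlu" → 9 new (t, a, t, a, v, e, n, l, u)
  "tatatorlu" → prefix "tata" already present; 5 new (t, o, r, l, u)
  "tatarun" → prefix "tata" already present; 3 new (r, u, n)
  "belkade" → 7 new (b, e, l, k, a, d, e)
  "lu" → 2 new (l, u)
  "tatami" → prefix "tata" already present; 2 new (m, i)
  "tatavi" → prefix "tatav" already present; 1 new (i)
  "tatane" → prefix "tata" already present; 2 new (n, e)
  "tatata" → prefix "tatat" already present; 1 new (a)
  "tatalumorbel" → prefix "tata" already present; 8 new (l, u, m, o, r, b, e, l)
  "tatasartorlu" → prefix "tata" already present; 8 new (s, a, r, t, o, r, l, u)
Total nodes = 2 + 9 + 5 + 3 + 7 + 2 + 2 + 1 + 2 + 1 + 8 + 8 = 50

50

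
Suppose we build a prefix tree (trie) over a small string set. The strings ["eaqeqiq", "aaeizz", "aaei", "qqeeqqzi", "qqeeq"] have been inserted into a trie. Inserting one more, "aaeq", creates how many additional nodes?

"aae" is already a path in the trie; the remaining "q" must be added.
So 4 − 3 = 1 new nodes.

1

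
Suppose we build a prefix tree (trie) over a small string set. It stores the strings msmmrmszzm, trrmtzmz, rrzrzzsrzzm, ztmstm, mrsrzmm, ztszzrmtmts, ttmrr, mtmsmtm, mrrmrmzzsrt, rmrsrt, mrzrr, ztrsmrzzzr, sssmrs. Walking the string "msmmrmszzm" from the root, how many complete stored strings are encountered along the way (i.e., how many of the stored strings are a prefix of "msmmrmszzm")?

1

Traverse "msmmrmszzm" character by character; count nodes along the way that are marked as word ends.
Prefixes of the query that are stored words: "msmmrmszzm"
Count: 1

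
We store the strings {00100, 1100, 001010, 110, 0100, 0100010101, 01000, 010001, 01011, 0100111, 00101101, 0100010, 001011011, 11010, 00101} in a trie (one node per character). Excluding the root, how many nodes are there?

For each word, the new-node count is its length minus the longest prefix already in the trie:
  "00100" → 5 new (0, 0, 1, 0, 0)
  "1100" → 4 new (1, 1, 0, 0)
  "001010" → prefix "0010" already present; 2 new (1, 0)
  "110" → prefix "110" already present; 0 new (none)
  "0100" → prefix "0" already present; 3 new (1, 0, 0)
  "0100010101" → prefix "0100" already present; 6 new (0, 1, 0, 1, 0, 1)
  "01000" → prefix "01000" already present; 0 new (none)
  "010001" → prefix "010001" already present; 0 new (none)
  "01011" → prefix "010" already present; 2 new (1, 1)
  "0100111" → prefix "0100" already present; 3 new (1, 1, 1)
  "00101101" → prefix "00101" already present; 3 new (1, 0, 1)
  "0100010" → prefix "0100010" already present; 0 new (none)
  "001011011" → prefix "00101101" already present; 1 new (1)
  "11010" → prefix "110" already present; 2 new (1, 0)
  "00101" → prefix "00101" already present; 0 new (none)
Total nodes = 5 + 4 + 2 + 0 + 3 + 6 + 0 + 0 + 2 + 3 + 3 + 0 + 1 + 2 + 0 = 31

31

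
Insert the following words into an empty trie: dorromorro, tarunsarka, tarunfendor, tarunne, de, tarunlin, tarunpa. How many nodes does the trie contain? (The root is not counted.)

34

Count nodes per top-level branch (shared prefixes stored once):
  'd'-branch (de, dorromorro): 11 nodes
  't'-branch (tarunfendor, tarunlin, tarunne, tarunpa, tarunsarka): 23 nodes
Sum: 34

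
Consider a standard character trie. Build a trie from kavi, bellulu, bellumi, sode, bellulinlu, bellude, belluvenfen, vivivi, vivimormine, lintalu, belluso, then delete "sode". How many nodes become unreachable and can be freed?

4

A node on "sode"'s path can go only if nothing else ends at it or branches off below it.
No other word shares any prefix with "sode", so all 4 of its nodes go.
Nodes removed: 4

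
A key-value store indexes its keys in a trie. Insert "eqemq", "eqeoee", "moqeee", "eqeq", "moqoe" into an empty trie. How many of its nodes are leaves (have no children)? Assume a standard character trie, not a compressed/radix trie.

A leaf is a node with no children — equivalently, the end of a word that is not a proper prefix of any other stored word.
Those words: "eqemq", "eqeoee", "eqeq", "moqeee", "moqoe"
Leaf count: 5

5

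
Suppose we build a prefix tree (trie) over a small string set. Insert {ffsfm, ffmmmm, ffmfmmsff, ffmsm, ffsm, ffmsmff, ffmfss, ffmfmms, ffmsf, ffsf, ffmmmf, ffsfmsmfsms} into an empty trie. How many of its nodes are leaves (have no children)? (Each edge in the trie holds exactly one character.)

8

A leaf is a node with no children — equivalently, the end of a word that is not a proper prefix of any other stored word.
Those words: "ffmfmmsff", "ffmfss", "ffmmmf", "ffmmmm", "ffmsf", "ffmsmff", "ffsfmsmfsms", "ffsm"
Leaf count: 8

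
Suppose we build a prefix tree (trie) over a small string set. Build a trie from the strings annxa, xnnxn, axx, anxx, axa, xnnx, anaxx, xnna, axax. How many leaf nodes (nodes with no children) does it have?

7

Leaves are exactly the stored words that no other stored word extends.
Those words: "anaxx", "annxa", "anxx", "axax", "axx", "xnna", "xnnxn"
Leaf count: 7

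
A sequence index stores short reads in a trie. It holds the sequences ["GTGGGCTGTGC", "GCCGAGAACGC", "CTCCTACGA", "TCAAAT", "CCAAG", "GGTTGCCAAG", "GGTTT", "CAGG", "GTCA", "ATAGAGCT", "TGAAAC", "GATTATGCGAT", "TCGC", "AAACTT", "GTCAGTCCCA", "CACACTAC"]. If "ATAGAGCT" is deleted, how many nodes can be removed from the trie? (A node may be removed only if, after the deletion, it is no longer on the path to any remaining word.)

Walk "ATAGAGCT" from the leaf back toward the root, removing each node that no remaining word uses.
The suffix "TAGAGCT" (7 nodes) is used only by "ATAGAGCT"; the node for "A" still has the child "A", so pruning stops there.
Nodes removed: 7

7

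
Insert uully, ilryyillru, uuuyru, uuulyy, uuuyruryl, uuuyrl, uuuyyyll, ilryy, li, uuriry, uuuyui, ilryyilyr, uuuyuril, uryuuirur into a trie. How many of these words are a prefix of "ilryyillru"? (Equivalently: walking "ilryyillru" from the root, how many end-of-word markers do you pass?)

2

Traverse "ilryyillru" character by character; count nodes along the way that are marked as word ends.
Prefixes of the query that are stored words: "ilryy", "ilryyillru"
Count: 2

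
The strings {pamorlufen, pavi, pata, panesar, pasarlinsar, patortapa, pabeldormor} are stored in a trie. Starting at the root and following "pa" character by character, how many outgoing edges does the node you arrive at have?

6

Walk "pa" from the root, arriving at one node.
Characters that immediately follow "pa" among the stored strings: {b, m, n, s, t, v}.
That node has 6 child edges.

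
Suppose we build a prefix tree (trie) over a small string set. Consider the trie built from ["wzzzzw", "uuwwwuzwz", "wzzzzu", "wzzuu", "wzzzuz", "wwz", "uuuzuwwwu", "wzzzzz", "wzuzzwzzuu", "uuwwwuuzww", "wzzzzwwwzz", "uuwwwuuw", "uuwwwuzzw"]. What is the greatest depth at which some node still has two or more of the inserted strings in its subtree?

7

Equivalently: take the maximum, over all pairs, of their longest common prefix length.
"uuwwwuuw" and "uuwwwuuzww" agree on "uuwwwuu" (7 characters) before diverging; nothing deeper is shared.
Longest shared-prefix length: 7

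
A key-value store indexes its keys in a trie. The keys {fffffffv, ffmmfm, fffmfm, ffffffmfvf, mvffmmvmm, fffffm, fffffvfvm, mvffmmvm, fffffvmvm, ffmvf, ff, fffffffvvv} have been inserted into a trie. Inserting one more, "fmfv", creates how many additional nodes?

3

Walking "fmfv" from the root, the first 1 characters ("f") follow existing edges; "m" is the first miss.
So 4 − 1 = 3 new nodes.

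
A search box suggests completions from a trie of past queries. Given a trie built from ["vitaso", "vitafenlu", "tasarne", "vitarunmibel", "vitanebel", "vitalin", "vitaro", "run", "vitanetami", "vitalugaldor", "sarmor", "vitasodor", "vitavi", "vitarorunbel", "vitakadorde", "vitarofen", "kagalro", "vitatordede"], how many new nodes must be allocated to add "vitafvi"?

The longest prefix of "vitafvi" already in the trie is "vitaf" (length 5).
Each of the 2 remaining characters creates one node.

2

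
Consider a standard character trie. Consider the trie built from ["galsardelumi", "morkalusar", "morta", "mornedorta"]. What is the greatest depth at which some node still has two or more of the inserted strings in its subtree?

3

Look for the deepest trie node that still has at least two words in its subtree.
"morkalusar" and "mornedorta" agree on "mor" (3 characters) before diverging; nothing deeper is shared.
Longest shared-prefix length: 3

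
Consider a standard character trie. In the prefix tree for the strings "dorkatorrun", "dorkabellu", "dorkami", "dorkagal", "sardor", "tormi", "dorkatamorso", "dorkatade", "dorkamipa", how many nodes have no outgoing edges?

8

Leaves are exactly the stored words that no other stored word extends.
Those words: "dorkabellu", "dorkagal", "dorkamipa", "dorkatade", "dorkatamorso", "dorkatorrun", "sardor", "tormi"
Leaf count: 8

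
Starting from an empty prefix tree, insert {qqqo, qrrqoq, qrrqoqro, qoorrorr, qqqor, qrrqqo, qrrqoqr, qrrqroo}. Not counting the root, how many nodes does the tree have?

24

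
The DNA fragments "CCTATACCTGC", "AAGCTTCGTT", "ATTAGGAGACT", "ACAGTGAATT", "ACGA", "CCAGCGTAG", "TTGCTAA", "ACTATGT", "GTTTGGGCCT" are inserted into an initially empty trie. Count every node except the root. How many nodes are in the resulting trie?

71

Trace insertions, counting only characters that open a new branch:
  "CCTATACCTGC" → 11 new (C, C, T, A, T, A, C, C, T, G, C)
  "AAGCTTCGTT" → 10 new (A, A, G, C, T, T, C, G, T, T)
  "ATTAGGAGACT" → prefix "A" already present; 10 new (T, T, A, G, G, A, G, A, C, T)
  "ACAGTGAATT" → prefix "A" already present; 9 new (C, A, G, T, G, A, A, T, T)
  "ACGA" → prefix "AC" already present; 2 new (G, A)
  "CCAGCGTAG" → prefix "CC" already present; 7 new (A, G, C, G, T, A, G)
  "TTGCTAA" → 7 new (T, T, G, C, T, A, A)
  "ACTATGT" → prefix "AC" already present; 5 new (T, A, T, G, T)
  "GTTTGGGCCT" → 10 new (G, T, T, T, G, G, G, C, C, T)
Total nodes = 11 + 10 + 10 + 9 + 2 + 7 + 7 + 5 + 10 = 71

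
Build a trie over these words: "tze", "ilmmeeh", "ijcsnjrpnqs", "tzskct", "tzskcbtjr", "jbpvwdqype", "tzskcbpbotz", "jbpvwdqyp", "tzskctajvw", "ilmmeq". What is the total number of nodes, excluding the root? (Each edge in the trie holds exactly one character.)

Insert word by word; a character creates a node only if that edge doesn't already exist:
  "tze" → 3 new (t, z, e)
  "ilmmeeh" → 7 new (i, l, m, m, e, e, h)
  "ijcsnjrpnqs" → prefix "i" already present; 10 new (j, c, s, n, j, r, p, n, q, s)
  "tzskct" → prefix "tz" already present; 4 new (s, k, c, t)
  "tzskcbtjr" → prefix "tzskc" already present; 4 new (b, t, j, r)
  "jbpvwdqype" → 10 new (j, b, p, v, w, d, q, y, p, e)
  "tzskcbpbotz" → prefix "tzskcb" already present; 5 new (p, b, o, t, z)
  "jbpvwdqyp" → prefix "jbpvwdqyp" already present; 0 new (none)
  "tzskctajvw" → prefix "tzskct" already present; 4 new (a, j, v, w)
  "ilmmeq" → prefix "ilmme" already present; 1 new (q)
Total nodes = 3 + 7 + 10 + 4 + 4 + 10 + 5 + 0 + 4 + 1 = 48

48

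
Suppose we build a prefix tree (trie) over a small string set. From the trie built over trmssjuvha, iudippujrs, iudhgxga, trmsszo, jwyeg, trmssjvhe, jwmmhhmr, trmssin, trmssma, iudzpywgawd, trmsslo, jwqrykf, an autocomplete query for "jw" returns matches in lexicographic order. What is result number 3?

jwyeg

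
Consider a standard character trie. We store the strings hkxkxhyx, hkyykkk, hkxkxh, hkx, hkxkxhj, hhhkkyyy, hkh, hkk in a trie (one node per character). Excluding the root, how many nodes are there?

Count nodes per top-level branch (shared prefixes stored once):
  'h'-branch (hhhkkyyy, hkh, hkk, hkx, hkxkxh, hkxkxhj, hkxkxhyx, hkyykkk): 23 nodes
Sum: 23

23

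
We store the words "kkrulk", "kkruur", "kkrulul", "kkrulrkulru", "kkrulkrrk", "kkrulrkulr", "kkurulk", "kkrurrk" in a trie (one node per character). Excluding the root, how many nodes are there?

Trace insertions, counting only characters that open a new branch:
  "kkrulk" → 6 new (k, k, r, u, l, k)
  "kkruur" → prefix "kkru" already present; 2 new (u, r)
  "kkrulul" → prefix "kkrul" already present; 2 new (u, l)
  "kkrulrkulru" → prefix "kkrul" already present; 6 new (r, k, u, l, r, u)
  "kkrulkrrk" → prefix "kkrulk" already present; 3 new (r, r, k)
  "kkrulrkulr" → prefix "kkrulrkulr" already present; 0 new (none)
  "kkurulk" → prefix "kk" already present; 5 new (u, r, u, l, k)
  "kkrurrk" → prefix "kkru" already present; 3 new (r, r, k)
Total nodes = 6 + 2 + 2 + 6 + 3 + 0 + 5 + 3 = 27

27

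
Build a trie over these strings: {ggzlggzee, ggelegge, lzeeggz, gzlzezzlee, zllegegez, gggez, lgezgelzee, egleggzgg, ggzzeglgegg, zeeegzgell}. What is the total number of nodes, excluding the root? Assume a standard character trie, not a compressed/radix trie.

Insert word by word; a character creates a node only if that edge doesn't already exist:
  "ggzlggzee" → 9 new (g, g, z, l, g, g, z, e, e)
  "ggelegge" → prefix "gg" already present; 6 new (e, l, e, g, g, e)
  "lzeeggz" → 7 new (l, z, e, e, g, g, z)
  "gzlzezzlee" → prefix "g" already present; 9 new (z, l, z, e, z, z, l, e, e)
  "zllegegez" → 9 new (z, l, l, e, g, e, g, e, z)
  "gggez" → prefix "gg" already present; 3 new (g, e, z)
  "lgezgelzee" → prefix "l" already present; 9 new (g, e, z, g, e, l, z, e, e)
  "egleggzgg" → 9 new (e, g, l, e, g, g, z, g, g)
  "ggzzeglgegg" → prefix "ggz" already present; 8 new (z, e, g, l, g, e, g, g)
  "zeeegzgell" → prefix "z" already present; 9 new (e, e, e, g, z, g, e, l, l)
Total nodes = 9 + 6 + 7 + 9 + 9 + 3 + 9 + 9 + 8 + 9 = 78

78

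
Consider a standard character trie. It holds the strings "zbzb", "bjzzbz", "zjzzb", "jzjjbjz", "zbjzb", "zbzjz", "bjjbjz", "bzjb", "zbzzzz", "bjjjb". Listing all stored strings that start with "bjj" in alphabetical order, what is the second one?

DFS of the "bjj" subtree visits, in order: "bjjbjz", "bjjjb"
Position 2: bjjjb

bjjjb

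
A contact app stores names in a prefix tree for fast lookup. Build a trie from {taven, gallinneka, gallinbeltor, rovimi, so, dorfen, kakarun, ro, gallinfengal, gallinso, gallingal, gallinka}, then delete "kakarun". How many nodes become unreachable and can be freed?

7

A node on "kakarun"'s path can go only if nothing else ends at it or branches off below it.
No other word shares any prefix with "kakarun", so all 7 of its nodes go.
Nodes removed: 7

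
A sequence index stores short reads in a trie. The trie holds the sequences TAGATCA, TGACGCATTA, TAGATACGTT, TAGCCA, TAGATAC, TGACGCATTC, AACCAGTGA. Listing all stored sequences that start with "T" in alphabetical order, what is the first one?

TAGATAC

Filter for "T…" and sort: "TAGATAC", "TAGATACGTT", "TAGATCA", "TAGCCA", "TGACGCATTA", "TGACGCATTC"
The 1st is TAGATAC.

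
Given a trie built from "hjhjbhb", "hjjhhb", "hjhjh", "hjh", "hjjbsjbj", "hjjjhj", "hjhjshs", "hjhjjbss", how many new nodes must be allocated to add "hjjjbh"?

"hjjj" is already a path in the trie; the remaining "bh" must be added.
So 6 − 4 = 2 new nodes.

2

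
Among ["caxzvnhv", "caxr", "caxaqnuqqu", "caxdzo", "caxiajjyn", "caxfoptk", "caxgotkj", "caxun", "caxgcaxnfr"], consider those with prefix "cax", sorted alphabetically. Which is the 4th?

caxgcaxnfr

DFS of the "cax" subtree visits, in order: "caxaqnuqqu", "caxdzo", "caxfoptk", "caxgcaxnfr", "caxgotkj", "caxiajjyn", "caxr", "caxun", "caxzvnhv"
The 4th is caxgcaxnfr.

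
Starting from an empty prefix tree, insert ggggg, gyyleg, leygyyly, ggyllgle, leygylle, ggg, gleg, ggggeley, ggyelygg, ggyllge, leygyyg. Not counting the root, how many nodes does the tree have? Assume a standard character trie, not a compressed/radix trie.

41

Count nodes per top-level branch (shared prefixes stored once):
  'g'-branch (ggg, ggggeley, ggggg, ggyelygg, ggyllge, ggyllgle, gleg, gyyleg): 29 nodes
  'l'-branch (leygylle, leygyyg, leygyyly): 12 nodes
Sum: 41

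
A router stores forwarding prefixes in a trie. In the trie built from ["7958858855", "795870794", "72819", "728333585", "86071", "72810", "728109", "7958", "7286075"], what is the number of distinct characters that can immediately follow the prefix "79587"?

1

Follow the path "79587" to its node, then look at its outgoing edges.
Distinct next characters after "79587": 0.
That node has 1 child edge.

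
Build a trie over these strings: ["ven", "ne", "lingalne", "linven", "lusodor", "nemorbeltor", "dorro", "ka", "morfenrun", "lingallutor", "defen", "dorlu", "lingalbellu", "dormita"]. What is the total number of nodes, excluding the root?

Insert word by word; a character creates a node only if that edge doesn't already exist:
  "ven" → 3 new (v, e, n)
  "ne" → 2 new (n, e)
  "lingalne" → 8 new (l, i, n, g, a, l, n, e)
  "linven" → prefix "lin" already present; 3 new (v, e, n)
  "lusodor" → prefix "l" already present; 6 new (u, s, o, d, o, r)
  "nemorbeltor" → prefix "ne" already present; 9 new (m, o, r, b, e, l, t, o, r)
  "dorro" → 5 new (d, o, r, r, o)
  "ka" → 2 new (k, a)
  "morfenrun" → 9 new (m, o, r, f, e, n, r, u, n)
  "lingallutor" → prefix "lingal" already present; 5 new (l, u, t, o, r)
  "defen" → prefix "d" already present; 4 new (e, f, e, n)
  "dorlu" → prefix "dor" already present; 2 new (l, u)
  "lingalbellu" → prefix "lingal" already present; 5 new (b, e, l, l, u)
  "dormita" → prefix "dor" already present; 4 new (m, i, t, a)
Total nodes = 3 + 2 + 8 + 3 + 6 + 9 + 5 + 2 + 9 + 5 + 4 + 2 + 5 + 4 = 67

67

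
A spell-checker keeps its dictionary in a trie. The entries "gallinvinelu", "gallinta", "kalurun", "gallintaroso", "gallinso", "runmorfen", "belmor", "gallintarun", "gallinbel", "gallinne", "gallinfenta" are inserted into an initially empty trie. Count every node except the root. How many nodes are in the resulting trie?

For each word, the new-node count is its length minus the longest prefix already in the trie:
  "gallinvinelu" → 12 new (g, a, l, l, i, n, v, i, n, e, l, u)
  "gallinta" → prefix "gallin" already present; 2 new (t, a)
  "kalurun" → 7 new (k, a, l, u, r, u, n)
  "gallintaroso" → prefix "gallinta" already present; 4 new (r, o, s, o)
  "gallinso" → prefix "gallin" already present; 2 new (s, o)
  "runmorfen" → 9 new (r, u, n, m, o, r, f, e, n)
  "belmor" → 6 new (b, e, l, m, o, r)
  "gallintarun" → prefix "gallintar" already present; 2 new (u, n)
  "gallinbel" → prefix "gallin" already present; 3 new (b, e, l)
  "gallinne" → prefix "gallin" already present; 2 new (n, e)
  "gallinfenta" → prefix "gallin" already present; 5 new (f, e, n, t, a)
Total nodes = 12 + 2 + 7 + 4 + 2 + 9 + 6 + 2 + 3 + 2 + 5 = 54

54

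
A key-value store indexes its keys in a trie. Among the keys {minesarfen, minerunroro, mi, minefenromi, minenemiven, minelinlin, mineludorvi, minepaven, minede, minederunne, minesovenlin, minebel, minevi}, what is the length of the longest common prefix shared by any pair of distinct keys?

6

Equivalently: take the maximum, over all pairs, of their longest common prefix length.
e.g. "minede" and "minederunne" share the prefix "minede" of length 6; no pair shares a longer one.
Longest shared-prefix length: 6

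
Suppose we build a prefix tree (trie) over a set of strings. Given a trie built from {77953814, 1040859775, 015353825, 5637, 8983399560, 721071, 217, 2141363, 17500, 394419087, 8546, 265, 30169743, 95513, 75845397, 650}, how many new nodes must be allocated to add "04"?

1

The longest prefix of "04" already in the trie is "0" (length 1).
Each of the 1 remaining characters creates one node.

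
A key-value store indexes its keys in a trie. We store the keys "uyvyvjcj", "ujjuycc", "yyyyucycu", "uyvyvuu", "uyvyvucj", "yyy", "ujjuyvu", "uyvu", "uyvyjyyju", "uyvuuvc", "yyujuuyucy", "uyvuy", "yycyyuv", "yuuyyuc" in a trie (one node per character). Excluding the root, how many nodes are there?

Count nodes per top-level branch (shared prefixes stored once):
  'u'-branch (ujjuycc, ujjuyvu, uyvu, uyvuuvc, uyvuy, uyvyjyyju, uyvyvjcj, uyvyvucj, uyvyvuu): 30 nodes
  'y'-branch (yuuyyuc, yycyyuv, yyujuuyucy, yyy, yyyyucycu): 28 nodes
Sum: 58

58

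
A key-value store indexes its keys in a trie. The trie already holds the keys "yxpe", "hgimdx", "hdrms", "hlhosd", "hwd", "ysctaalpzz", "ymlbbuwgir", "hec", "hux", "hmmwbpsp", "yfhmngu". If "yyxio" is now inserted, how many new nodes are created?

Walking "yyxio" from the root, the first 1 characters ("y") follow existing edges; "y" is the first miss.
New nodes needed: |"yyxio"| − 1 = 5 − 1 = 4.

4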